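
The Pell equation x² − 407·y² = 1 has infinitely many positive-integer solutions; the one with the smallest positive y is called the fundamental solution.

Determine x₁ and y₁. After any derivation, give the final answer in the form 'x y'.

√407 → a₀=20, period (5,1,2,1,5,40); ℓ=6 even so k=5
step 0: (20, 1)  from 20·(1,0) + (0,1)
step 1: (101, 5)  from 5·(20,1) + (1,0)
step 2: (121, 6)  from 1·(101,5) + (20,1)
step 3: (343, 17)  from 2·(121,6) + (101,5)
step 4: (464, 23)  from 1·(343,17) + (121,6)
step 5: (2663, 132)  from 5·(464,23) + (343,17)
→ (2663, 132).  Check: 2663²=7091569, 407·132²=7091568, difference 1.

2663 132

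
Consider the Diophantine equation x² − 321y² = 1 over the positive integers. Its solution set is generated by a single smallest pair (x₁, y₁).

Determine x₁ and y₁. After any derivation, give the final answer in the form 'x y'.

d=321: √d = [17; 1,10,1,34] (ℓ=4, even), read p_3/q_3
a_0=17:  p_0=17·1+0=17,  q_0=17·0+1=1
a_1=1:  p_1=1·17+1=18,  q_1=1·1+0=1
a_2=10:  p_2=10·18+17=197,  q_2=10·1+1=11
a_3=1:  p_3=1·197+18=215,  q_3=1·11+1=12
(x₁, y₁) = (215, 12);  215² − 321·12² = 1 ✓

215 12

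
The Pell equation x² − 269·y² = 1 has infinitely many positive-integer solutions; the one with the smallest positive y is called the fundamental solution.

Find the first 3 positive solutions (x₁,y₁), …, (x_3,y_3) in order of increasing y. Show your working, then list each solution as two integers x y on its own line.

[16; 2,2,32] for √269; ℓ=3 ⇒ convergent index 5
step 0: (16, 1)  from 16·(1,0) + (0,1)
step 1: (33, 2)  from 2·(16,1) + (1,0)
…
step 4: (5396, 329)  from 2·(2657,162) + (82,5)
step 5: (13449, 820)  from 2·(5396,329) + (2657,162)
fundamental: x₁=13449, y₁=820  (since 180875601 − 269·672400 = 1)
(13449+820√269)^2 = 361751201 + 22056360√269
(13449+820√269)^3 = 9730383791049 + 593271970460√269

13449 820
361751201 22056360
9730383791049 593271970460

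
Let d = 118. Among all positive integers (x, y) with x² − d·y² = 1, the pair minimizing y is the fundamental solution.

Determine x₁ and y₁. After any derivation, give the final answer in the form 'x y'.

[10; 1,6,3,2,10,2,3,6,1,20] for √118; ℓ=10 ⇒ convergent index 9
a_0=10:  p_0=10·1+0=10,  q_0=10·0+1=1
…
a_8=6:  p_8=6·42115+12112=264802,  q_8=6·3877+1115=24377
a_9=1:  p_9=1·264802+42115=306917,  q_9=1·24377+3877=28254
→ (306917, 28254).  Check: 306917²=94198044889, 118·28254²=94198044888, difference 1.

306917 28254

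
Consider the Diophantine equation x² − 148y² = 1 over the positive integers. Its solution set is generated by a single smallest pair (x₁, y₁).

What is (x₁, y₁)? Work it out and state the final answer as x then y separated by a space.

√148 = [12; 6,24, …], period ℓ=2 (even) → k=1
i=0: a=12 ⇒ p=12, q=1
i=1: a=6 ⇒ p=73, q=6
→ (73, 6).  Check: 73²=5329, 148·6²=5328, difference 1.

73 6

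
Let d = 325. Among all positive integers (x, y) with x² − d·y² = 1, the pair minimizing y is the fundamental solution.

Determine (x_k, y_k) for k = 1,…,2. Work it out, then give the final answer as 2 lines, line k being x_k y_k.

649 36
842401 46728

√325 = [18; 36, …], period ℓ=1 (odd) → k=1
a_0=18:  p_0=18·1+0=18,  q_0=18·0+1=1
a_1=36:  p_1=36·18+1=649,  q_1=36·1+0=36
(x₁, y₁) = (649, 36);  649² − 325·36² = 1 ✓
(x_2, y_2) = (649·649 + 325·36·36, 649·36 + 36·649) = (842401, 46728)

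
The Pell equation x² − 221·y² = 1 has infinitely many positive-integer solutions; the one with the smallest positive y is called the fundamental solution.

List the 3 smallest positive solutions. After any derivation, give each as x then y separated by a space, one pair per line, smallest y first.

√221 = [14; 1,6,2,6,1,28, …], period ℓ=6 (even) → k=5
k=0  a_k=14  p_k/q_k = 14/1
k=1  a_k=1  p_k/q_k = 15/1
…
k=3  a_k=2  p_k/q_k = 223/15
k=4  a_k=6  p_k/q_k = 1442/97
k=5  a_k=1  p_k/q_k = 1665/112
fundamental: x₁=1665, y₁=112  (since 2772225 − 221·12544 = 1)
(1665+112√221)^2 = 5544449 + 372960√221
(1665+112√221)^3 = 18463013505 + 1241956688√221

1665 112
5544449 372960
18463013505 1241956688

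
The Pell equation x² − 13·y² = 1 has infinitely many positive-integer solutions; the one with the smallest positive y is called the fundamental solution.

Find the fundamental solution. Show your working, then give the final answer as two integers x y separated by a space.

[3; 1,1,1,1,6] for √13; ℓ=5 ⇒ convergent index 9
step 0: (3, 1)  from 3·(1,0) + (0,1)
step 1: (4, 1)  from 1·(3,1) + (1,0)
…
step 3: (11, 3)  from 1·(7,2) + (4,1)
…
step 6: (137, 38)  from 1·(119,33) + (18,5)
…
step 8: (393, 109)  from 1·(256,71) + (137,38)
step 9: (649, 180)  from 1·(393,109) + (256,71)
fundamental: x₁=649, y₁=180  (since 421201 − 13·32400 = 1)

649 180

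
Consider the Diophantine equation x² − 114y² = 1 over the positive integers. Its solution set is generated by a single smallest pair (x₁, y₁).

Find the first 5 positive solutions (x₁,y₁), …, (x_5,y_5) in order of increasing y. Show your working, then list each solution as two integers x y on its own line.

1025 96
2101249 196800
4307559425 403439904
8830494720001 827051606400
18102509868442625 1695455389680096

d=114: √d = [10; 1,2,10,2,1,20] (ℓ=6, even), read p_5/q_5
a_0=10:  p_0=10·1+0=10,  q_0=10·0+1=1
a_1=1:  p_1=1·10+1=11,  q_1=1·1+0=1
…
a_3=10:  p_3=10·32+11=331,  q_3=10·3+1=31
a_4=2:  p_4=2·331+32=694,  q_4=2·31+3=65
a_5=1:  p_5=1·694+331=1025,  q_5=1·65+31=96
(x₁, y₁) = (1025, 96);  1025² − 114·96² = 1 ✓
(x_2, y_2) = (1025·1025 + 114·96·96, 1025·96 + 96·1025) = (2101249, 196800)
(x_3, y_3) = (1025·2101249 + 114·96·196800, 1025·196800 + 96·2101249) = (4307559425, 403439904)
(x_4, y_4) = (1025·4307559425 + 114·96·403439904, 1025·403439904 + 96·4307559425) = (8830494720001, 827051606400)
(x_5, y_5) = (1025·8830494720001 + 114·96·827051606400, 1025·827051606400 + 96·8830494720001) = (18102509868442625, 1695455389680096)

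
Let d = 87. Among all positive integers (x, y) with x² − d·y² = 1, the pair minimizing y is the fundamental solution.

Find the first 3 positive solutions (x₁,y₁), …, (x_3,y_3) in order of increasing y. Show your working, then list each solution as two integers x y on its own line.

28 3
1567 168
87724 9405

[9; 3,18] for √87; ℓ=2 ⇒ convergent index 1
a_0=9:  p_0=9·1+0=9,  q_0=9·0+1=1
a_1=3:  p_1=3·9+1=28,  q_1=3·1+0=3
(x₁, y₁) = (28, 3);  28² − 87·3² = 1 ✓
k=2:  x_2 = 28·28+87·3·3 = 1567,  y_2 = 28·3+3·28 = 168
k=3:  x_3 = 28·1567+87·3·168 = 87724,  y_3 = 28·168+3·1567 = 9405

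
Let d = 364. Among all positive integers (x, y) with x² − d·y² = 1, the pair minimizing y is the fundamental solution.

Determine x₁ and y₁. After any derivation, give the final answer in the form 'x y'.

[19; 12,1,2,3,1,8,1,3,2,1,12,38] for √364; ℓ=12 ⇒ convergent index 11
a_0=19:  p_0=19·1+0=19,  q_0=19·0+1=1
…
a_6=8:  p_6=8·3148+2423=27607,  q_6=8·165+127=1447
…
a_8=3:  p_8=3·30755+27607=119872,  q_8=3·1612+1447=6283
…
a_10=1:  p_10=1·270499+119872=390371,  q_10=1·14178+6283=20461
a_11=12:  p_11=12·390371+270499=4954951,  q_11=12·20461+14178=259710
fundamental: x₁=4954951, y₁=259710  (since 24551539412401 − 364·67449284100 = 1)

4954951 259710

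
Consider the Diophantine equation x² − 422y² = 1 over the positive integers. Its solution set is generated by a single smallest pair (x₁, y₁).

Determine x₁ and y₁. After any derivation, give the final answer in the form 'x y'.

7022501 341850

d=422: √d = [20; 1,1,5,2,1,…,1,1,40] (ℓ=14, even), read p_13/q_13
i=0: a=20 ⇒ p=20, q=1
i=1: a=1 ⇒ p=21, q=1
i=2: a=1 ⇒ p=41, q=2
i=3: a=5 ⇒ p=226, q=11
i=4: a=2 ⇒ p=493, q=24
i=5: a=1 ⇒ p=719, q=35
i=6: a=3 ⇒ p=2650, q=129
…
i=12: a=1 ⇒ p=3810680, q=185501
i=13: a=1 ⇒ p=7022501, q=341850
(x₁, y₁) = (7022501, 341850);  7022501² − 422·341850² = 1 ✓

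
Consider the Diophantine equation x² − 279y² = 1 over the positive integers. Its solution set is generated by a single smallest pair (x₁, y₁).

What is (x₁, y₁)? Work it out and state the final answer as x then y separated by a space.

1520 91

√279 = [16; 1,2,2,1,2,2,1,32, …], period ℓ=8 (even) → k=7
a_0=16:  p_0=16·1+0=16,  q_0=16·0+1=1
a_1=1:  p_1=1·16+1=17,  q_1=1·1+0=1
a_2=2:  p_2=2·17+16=50,  q_2=2·1+1=3
a_3=2:  p_3=2·50+17=117,  q_3=2·3+1=7
a_4=1:  p_4=1·117+50=167,  q_4=1·7+3=10
a_5=2:  p_5=2·167+117=451,  q_5=2·10+7=27
a_6=2:  p_6=2·451+167=1069,  q_6=2·27+10=64
a_7=1:  p_7=1·1069+451=1520,  q_7=1·64+27=91
fundamental: x₁=1520, y₁=91  (since 2310400 − 279·8281 = 1)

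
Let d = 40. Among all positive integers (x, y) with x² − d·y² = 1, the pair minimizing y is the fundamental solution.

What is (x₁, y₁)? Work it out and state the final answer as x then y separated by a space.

[6; 3,12] for √40; ℓ=2 ⇒ convergent index 1
k=0  a_k=6  p_k/q_k = 6/1
k=1  a_k=3  p_k/q_k = 19/3
fundamental: x₁=19, y₁=3  (since 361 − 40·9 = 1)

19 3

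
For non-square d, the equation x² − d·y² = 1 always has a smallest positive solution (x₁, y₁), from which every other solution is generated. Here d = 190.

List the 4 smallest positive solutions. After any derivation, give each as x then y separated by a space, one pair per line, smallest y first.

[13; 1,3,1,1,1,…,3,1,26] for √190; ℓ=14 ⇒ convergent index 13
step 0: (13, 1)  from 13·(1,0) + (0,1)
…
step 5: (193, 14)  from 1·(124,9) + (69,5)
step 6: (510, 37)  from 2·(193,14) + (124,9)
step 7: (1213, 88)  from 2·(510,37) + (193,14)
step 8: (2936, 213)  from 2·(1213,88) + (510,37)
step 9: (4149, 301)  from 1·(2936,213) + (1213,88)
…
step 11: (11234, 815)  from 1·(7085,514) + (4149,301)
step 12: (40787, 2959)  from 3·(11234,815) + (7085,514)
step 13: (52021, 3774)  from 1·(40787,2959) + (11234,815)
fundamental: x₁=52021, y₁=3774  (since 2706184441 − 190·14243076 = 1)
n=2: (52021,3774)∘(52021,3774) = (52021·52021+190·3774·3774, 52021·3774+3774·52021) = (5412368881,392654508)
n=3: (5412368881,392654508)∘(52021,3774) = (52021·5412368881+190·3774·392654508, 52021·392654508+3774·5412368881) = (563113683064981,40852560317562)
n=4: (563113683064981,40852560317562)∘(52021,3774) = (52021·563113683064981+190·3774·40852560317562, 52021·40852560317562+3774·563113683064981) = (58587473808034384321,4250382080167131096)

52021 3774
5412368881 392654508
563113683064981 40852560317562
58587473808034384321 4250382080167131096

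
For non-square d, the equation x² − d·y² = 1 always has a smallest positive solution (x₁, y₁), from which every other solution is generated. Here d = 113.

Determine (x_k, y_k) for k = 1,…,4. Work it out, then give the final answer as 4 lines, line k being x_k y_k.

1204353 113296
2900932297217 272896754976
6987493029899166849 657328051091107760
16830816386073401651890177 1583310020631184911403584

√113 → a₀=10, period (1,1,1,2,2,1,1,1,20); ℓ=9 odd so k=17
k=0  a_k=10  p_k/q_k = 10/1
k=1  a_k=1  p_k/q_k = 11/1
…
k=3  a_k=1  p_k/q_k = 32/3
k=4  a_k=2  p_k/q_k = 85/8
…
k=6  a_k=1  p_k/q_k = 287/27
k=7  a_k=1  p_k/q_k = 489/46
k=8  a_k=1  p_k/q_k = 776/73
k=9  a_k=20  p_k/q_k = 16009/1506
k=10  a_k=1  p_k/q_k = 16785/1579
k=11  a_k=1  p_k/q_k = 32794/3085
k=12  a_k=1  p_k/q_k = 49579/4664
k=13  a_k=2  p_k/q_k = 131952/12413
…
k=15  a_k=1  p_k/q_k = 445435/41903
k=16  a_k=1  p_k/q_k = 758918/71393
k=17  a_k=1  p_k/q_k = 1204353/113296
(x₁, y₁) = (1204353, 113296);  1204353² − 113·113296² = 1 ✓
k=2:  x_2 = 1204353·1204353+113·113296·113296 = 2900932297217,  y_2 = 1204353·113296+113296·1204353 = 272896754976
k=3:  x_3 = 1204353·2900932297217+113·113296·272896754976 = 6987493029899166849,  y_3 = 1204353·272896754976+113296·2900932297217 = 657328051091107760
k=4:  x_4 = 1204353·6987493029899166849+113·113296·657328051091107760 = 16830816386073401651890177,  y_4 = 1204353·657328051091107760+113296·6987493029899166849 = 1583310020631184911403584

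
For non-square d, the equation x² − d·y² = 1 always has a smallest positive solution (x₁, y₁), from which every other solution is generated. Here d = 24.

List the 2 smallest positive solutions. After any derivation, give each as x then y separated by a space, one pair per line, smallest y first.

5 1
49 10

d=24: √d = [4; 1,8] (ℓ=2, even), read p_1/q_1
step 0: (4, 1)  from 4·(1,0) + (0,1)
step 1: (5, 1)  from 1·(4,1) + (1,0)
fundamental: x₁=5, y₁=1  (since 25 − 24·1 = 1)
n=2: (5,1)∘(5,1) = (5·5+24·1·1, 5·1+1·5) = (49,10)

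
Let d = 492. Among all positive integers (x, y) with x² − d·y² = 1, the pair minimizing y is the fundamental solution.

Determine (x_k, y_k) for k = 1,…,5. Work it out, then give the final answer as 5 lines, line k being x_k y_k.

29767 1342
1772148577 79894628
105503093353351 4756446782010
6281021157926249857 283170302640288712
373934313510478265633287 16858260792630501398198

√492 → a₀=22, period (5,1,1,10,1,1,5,44); ℓ=8 even so k=7
i=0: a=22 ⇒ p=22, q=1
i=1: a=5 ⇒ p=111, q=5
i=2: a=1 ⇒ p=133, q=6
i=3: a=1 ⇒ p=244, q=11
…
i=5: a=1 ⇒ p=2817, q=127
i=6: a=1 ⇒ p=5390, q=243
i=7: a=5 ⇒ p=29767, q=1342
fundamental: x₁=29767, y₁=1342  (since 886074289 − 492·1800964 = 1)
n=2: (29767,1342)∘(29767,1342) = (29767·29767+492·1342·1342, 29767·1342+1342·29767) = (1772148577,79894628)
n=3: (1772148577,79894628)∘(29767,1342) = (29767·1772148577+492·1342·79894628, 29767·79894628+1342·1772148577) = (105503093353351,4756446782010)
n=4: (105503093353351,4756446782010)∘(29767,1342) = (29767·105503093353351+492·1342·4756446782010, 29767·4756446782010+1342·105503093353351) = (6281021157926249857,283170302640288712)
n=5: (6281021157926249857,283170302640288712)∘(29767,1342) = (29767·6281021157926249857+492·1342·283170302640288712, 29767·283170302640288712+1342·6281021157926249857) = (373934313510478265633287,16858260792630501398198)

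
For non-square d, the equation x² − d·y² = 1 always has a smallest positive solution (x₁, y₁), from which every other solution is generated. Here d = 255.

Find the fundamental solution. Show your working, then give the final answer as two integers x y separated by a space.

16 1

√255 → a₀=15, period (1,30); ℓ=2 even so k=1
step 0: (15, 1)  from 15·(1,0) + (0,1)
step 1: (16, 1)  from 1·(15,1) + (1,0)
(x₁, y₁) = (16, 1);  16² − 255·1² = 1 ✓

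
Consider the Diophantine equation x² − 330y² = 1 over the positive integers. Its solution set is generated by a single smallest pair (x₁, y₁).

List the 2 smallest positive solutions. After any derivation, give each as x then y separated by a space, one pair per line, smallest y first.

[18; 6,36] for √330; ℓ=2 ⇒ convergent index 1
step 0: (18, 1)  from 18·(1,0) + (0,1)
step 1: (109, 6)  from 6·(18,1) + (1,0)
(x₁, y₁) = (109, 6);  109² − 330·6² = 1 ✓
k=2:  x_2 = 109·109+330·6·6 = 23761,  y_2 = 109·6+6·109 = 1308

109 6
23761 1308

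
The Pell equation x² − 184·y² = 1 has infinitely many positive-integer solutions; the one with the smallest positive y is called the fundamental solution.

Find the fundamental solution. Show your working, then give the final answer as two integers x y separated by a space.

24335 1794

√184 → a₀=13, period (1,1,3,2,1,2,1,2,3,1,1,26); ℓ=12 even so k=11
i=0: a=13 ⇒ p=13, q=1
…
i=2: a=1 ⇒ p=27, q=2
i=3: a=3 ⇒ p=95, q=7
…
i=6: a=2 ⇒ p=841, q=62
i=7: a=1 ⇒ p=1153, q=85
i=8: a=2 ⇒ p=3147, q=232
i=9: a=3 ⇒ p=10594, q=781
i=10: a=1 ⇒ p=13741, q=1013
i=11: a=1 ⇒ p=24335, q=1794
(x₁, y₁) = (24335, 1794);  24335² − 184·1794² = 1 ✓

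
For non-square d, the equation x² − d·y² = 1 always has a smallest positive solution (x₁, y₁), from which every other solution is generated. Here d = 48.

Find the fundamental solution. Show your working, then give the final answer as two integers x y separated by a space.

d=48: √d = [6; 1,12] (ℓ=2, even), read p_1/q_1
i=0: a=6 ⇒ p=6, q=1
i=1: a=1 ⇒ p=7, q=1
→ (7, 1).  Check: 7²=49, 48·1²=48, difference 1.

7 1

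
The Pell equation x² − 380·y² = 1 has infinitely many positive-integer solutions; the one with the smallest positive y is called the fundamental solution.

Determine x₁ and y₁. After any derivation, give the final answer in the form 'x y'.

[19; 2,38] for √380; ℓ=2 ⇒ convergent index 1
i=0: a=19 ⇒ p=19, q=1
i=1: a=2 ⇒ p=39, q=2
fundamental: x₁=39, y₁=2  (since 1521 − 380·4 = 1)

39 2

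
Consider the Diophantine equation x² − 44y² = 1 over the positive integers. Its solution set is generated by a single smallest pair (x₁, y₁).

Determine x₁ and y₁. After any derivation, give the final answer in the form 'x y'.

d=44: √d = [6; 1,1,1,2,1,1,1,12] (ℓ=8, even), read p_7/q_7
step 0: (6, 1)  from 6·(1,0) + (0,1)
step 1: (7, 1)  from 1·(6,1) + (1,0)
step 2: (13, 2)  from 1·(7,1) + (6,1)
…
step 4: (53, 8)  from 2·(20,3) + (13,2)
step 5: (73, 11)  from 1·(53,8) + (20,3)
step 6: (126, 19)  from 1·(73,11) + (53,8)
step 7: (199, 30)  from 1·(126,19) + (73,11)
(x₁, y₁) = (199, 30);  199² − 44·30² = 1 ✓

199 30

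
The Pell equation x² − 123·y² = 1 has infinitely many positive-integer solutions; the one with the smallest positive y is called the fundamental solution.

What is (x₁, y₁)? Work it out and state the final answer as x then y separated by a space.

122 11

[11; 11,22] for √123; ℓ=2 ⇒ convergent index 1
a_0=11:  p_0=11·1+0=11,  q_0=11·0+1=1
a_1=11:  p_1=11·11+1=122,  q_1=11·1+0=11
fundamental: x₁=122, y₁=11  (since 14884 − 123·121 = 1)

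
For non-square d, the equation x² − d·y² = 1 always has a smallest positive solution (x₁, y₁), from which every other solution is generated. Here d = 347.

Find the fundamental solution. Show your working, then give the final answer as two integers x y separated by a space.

641602 34443

√347 → a₀=18, period (1,1,1,2,4,…,1,1,36); ℓ=14 even so k=13
k=0  a_k=18  p_k/q_k = 18/1
…
k=5  a_k=4  p_k/q_k = 652/35
…
k=7  a_k=17  p_k/q_k = 14269/766
k=8  a_k=1  p_k/q_k = 15070/809
k=9  a_k=4  p_k/q_k = 74549/4002
…
k=12  a_k=1  p_k/q_k = 402885/21628
k=13  a_k=1  p_k/q_k = 641602/34443
(x₁, y₁) = (641602, 34443);  641602² − 347·34443² = 1 ✓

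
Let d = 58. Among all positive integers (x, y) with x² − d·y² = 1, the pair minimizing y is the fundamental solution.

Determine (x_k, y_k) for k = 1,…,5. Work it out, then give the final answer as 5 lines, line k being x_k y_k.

[7; 1,1,1,1,1,1,14] for √58; ℓ=7 ⇒ convergent index 13
a_0=7:  p_0=7·1+0=7,  q_0=7·0+1=1
a_1=1:  p_1=1·7+1=8,  q_1=1·1+0=1
a_2=1:  p_2=1·8+7=15,  q_2=1·1+1=2
a_3=1:  p_3=1·15+8=23,  q_3=1·2+1=3
…
a_5=1:  p_5=1·38+23=61,  q_5=1·5+3=8
…
a_7=14:  p_7=14·99+61=1447,  q_7=14·13+8=190
…
a_11=1:  p_11=1·4539+2993=7532,  q_11=1·596+393=989
a_12=1:  p_12=1·7532+4539=12071,  q_12=1·989+596=1585
a_13=1:  p_13=1·12071+7532=19603,  q_13=1·1585+989=2574
(x₁, y₁) = (19603, 2574);  19603² − 58·2574² = 1 ✓
(x_2, y_2) = (19603·19603 + 58·2574·2574, 19603·2574 + 2574·19603) = (768555217, 100916244)
(x_3, y_3) = (19603·768555217 + 58·2574·100916244, 19603·100916244 + 2574·768555217) = (30131975818099, 3956522259690)
(x_4, y_4) = (19603·30131975818099 + 58·2574·3956522259690, 19603·3956522259690 + 2574·30131975818099) = (1181354243155834177, 155119411612489896)
(x_5, y_5) = (19603·1181354243155834177 + 58·2574·155119411612489896, 19603·155119411612489896 + 2574·1181354243155834177) = (46316174427035658925363, 6081611647722756602886)

19603 2574
768555217 100916244
30131975818099 3956522259690
1181354243155834177 155119411612489896
46316174427035658925363 6081611647722756602886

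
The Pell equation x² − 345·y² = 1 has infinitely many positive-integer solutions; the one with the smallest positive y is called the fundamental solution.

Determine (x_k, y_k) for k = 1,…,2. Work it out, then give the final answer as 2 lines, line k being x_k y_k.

[18; 1,1,2,1,6,1,2,1,1,36] for √345; ℓ=10 ⇒ convergent index 9
k=0  a_k=18  p_k/q_k = 18/1
k=1  a_k=1  p_k/q_k = 19/1
k=2  a_k=1  p_k/q_k = 37/2
k=3  a_k=2  p_k/q_k = 93/5
…
k=5  a_k=6  p_k/q_k = 873/47
k=6  a_k=1  p_k/q_k = 1003/54
k=7  a_k=2  p_k/q_k = 2879/155
k=8  a_k=1  p_k/q_k = 3882/209
k=9  a_k=1  p_k/q_k = 6761/364
fundamental: x₁=6761, y₁=364  (since 45711121 − 345·132496 = 1)
(6761+364√345)^2 = 91422241 + 4922008√345

6761 364
91422241 4922008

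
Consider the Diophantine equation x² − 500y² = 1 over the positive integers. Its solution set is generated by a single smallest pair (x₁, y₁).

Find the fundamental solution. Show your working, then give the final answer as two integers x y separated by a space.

[22; 2,1,3,2,1,…,1,2,44] for √500; ℓ=14 ⇒ convergent index 13
k=0  a_k=22  p_k/q_k = 22/1
…
k=3  a_k=3  p_k/q_k = 246/11
…
k=7  a_k=10  p_k/q_k = 14445/646
…
k=12  a_k=1  p_k/q_k = 335522/15005
k=13  a_k=2  p_k/q_k = 930249/41602
(x₁, y₁) = (930249, 41602);  930249² − 500·41602² = 1 ✓

930249 41602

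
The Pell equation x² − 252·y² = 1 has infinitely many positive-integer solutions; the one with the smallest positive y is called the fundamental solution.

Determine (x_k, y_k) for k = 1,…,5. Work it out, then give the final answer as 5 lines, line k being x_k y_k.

127 8
32257 2032
8193151 516120
2081028097 131092448
528572943487 33296965672

d=252: √d = [15; 1,6,1,30] (ℓ=4, even), read p_3/q_3
i=0: a=15 ⇒ p=15, q=1
i=1: a=1 ⇒ p=16, q=1
i=2: a=6 ⇒ p=111, q=7
i=3: a=1 ⇒ p=127, q=8
(x₁, y₁) = (127, 8);  127² − 252·8² = 1 ✓
(127+8√252)^2 = 32257 + 2032√252
(127+8√252)^3 = 8193151 + 516120√252
(127+8√252)^4 = 2081028097 + 131092448√252
(127+8√252)^5 = 528572943487 + 33296965672√252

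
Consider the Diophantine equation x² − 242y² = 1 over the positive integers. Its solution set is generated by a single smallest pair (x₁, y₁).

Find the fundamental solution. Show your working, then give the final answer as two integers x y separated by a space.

√242 = [15; 1,1,3,1,14,1,3,1,1,30, …], period ℓ=10 (even) → k=9
step 0: (15, 1)  from 15·(1,0) + (0,1)
…
step 6: (2209, 142)  from 1·(2069,133) + (140,9)
…
step 8: (10905, 701)  from 1·(8696,559) + (2209,142)
step 9: (19601, 1260)  from 1·(10905,701) + (8696,559)
(x₁, y₁) = (19601, 1260);  19601² − 242·1260² = 1 ✓

19601 1260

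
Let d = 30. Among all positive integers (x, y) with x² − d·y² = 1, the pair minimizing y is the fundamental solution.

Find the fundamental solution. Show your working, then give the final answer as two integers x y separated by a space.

√30 → a₀=5, period (2,10); ℓ=2 even so k=1
i=0: a=5 ⇒ p=5, q=1
i=1: a=2 ⇒ p=11, q=2
fundamental: x₁=11, y₁=2  (since 121 − 30·4 = 1)

11 2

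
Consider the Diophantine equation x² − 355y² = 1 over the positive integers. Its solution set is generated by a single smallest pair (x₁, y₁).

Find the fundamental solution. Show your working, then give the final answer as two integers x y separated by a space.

√355 = [18; 1,5,3,3,1,6,1,3,3,5,1,36, …], period ℓ=12 (even) → k=11
i=0: a=18 ⇒ p=18, q=1
…
i=2: a=5 ⇒ p=113, q=6
…
i=4: a=3 ⇒ p=1187, q=63
i=5: a=1 ⇒ p=1545, q=82
…
i=7: a=1 ⇒ p=12002, q=637
…
i=9: a=3 ⇒ p=151391, q=8035
i=10: a=5 ⇒ p=803418, q=42641
i=11: a=1 ⇒ p=954809, q=50676
(x₁, y₁) = (954809, 50676);  954809² − 355·50676² = 1 ✓

954809 50676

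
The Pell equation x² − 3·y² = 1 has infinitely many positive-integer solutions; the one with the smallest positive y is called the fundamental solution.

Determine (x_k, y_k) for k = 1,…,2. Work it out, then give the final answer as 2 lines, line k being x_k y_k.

[1; 1,2] for √3; ℓ=2 ⇒ convergent index 1
k=0  a_k=1  p_k/q_k = 1/1
k=1  a_k=1  p_k/q_k = 2/1
(x₁, y₁) = (2, 1);  2² − 3·1² = 1 ✓
(x_2, y_2) = (2·2 + 3·1·1, 2·1 + 1·2) = (7, 4)

2 1
7 4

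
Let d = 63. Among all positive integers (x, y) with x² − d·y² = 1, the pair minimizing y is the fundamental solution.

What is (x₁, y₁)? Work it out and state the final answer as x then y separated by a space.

d=63: √d = [7; 1,14] (ℓ=2, even), read p_1/q_1
i=0: a=7 ⇒ p=7, q=1
i=1: a=1 ⇒ p=8, q=1
(x₁, y₁) = (8, 1);  8² − 63·1² = 1 ✓

8 1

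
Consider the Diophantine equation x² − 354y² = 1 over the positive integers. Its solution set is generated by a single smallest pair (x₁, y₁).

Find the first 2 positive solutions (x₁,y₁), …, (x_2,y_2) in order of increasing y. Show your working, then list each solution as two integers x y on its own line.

258065 13716
133195088449 7079239080

d=354: √d = [18; 1,4,2,2,18,2,2,4,1,36] (ℓ=10, even), read p_9/q_9
k=0  a_k=18  p_k/q_k = 18/1
…
k=5  a_k=18  p_k/q_k = 9351/497
…
k=8  a_k=4  p_k/q_k = 210294/11177
k=9  a_k=1  p_k/q_k = 258065/13716
→ (258065, 13716).  Check: 258065²=66597544225, 354·13716²=66597544224, difference 1.
(258065+13716√354)^2 = 133195088449 + 7079239080√354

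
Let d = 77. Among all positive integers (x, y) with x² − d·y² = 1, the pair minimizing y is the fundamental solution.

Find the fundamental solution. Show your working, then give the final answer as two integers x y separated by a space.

351 40

[8; 1,3,2,3,1,16] for √77; ℓ=6 ⇒ convergent index 5
a_0=8:  p_0=8·1+0=8,  q_0=8·0+1=1
…
a_2=3:  p_2=3·9+8=35,  q_2=3·1+1=4
a_3=2:  p_3=2·35+9=79,  q_3=2·4+1=9
a_4=3:  p_4=3·79+35=272,  q_4=3·9+4=31
a_5=1:  p_5=1·272+79=351,  q_5=1·31+9=40
(x₁, y₁) = (351, 40);  351² − 77·40² = 1 ✓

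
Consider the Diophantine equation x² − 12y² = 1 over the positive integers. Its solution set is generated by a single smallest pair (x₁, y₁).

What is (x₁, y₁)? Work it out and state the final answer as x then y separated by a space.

7 2

√12 → a₀=3, period (2,6); ℓ=2 even so k=1
i=0: a=3 ⇒ p=3, q=1
i=1: a=2 ⇒ p=7, q=2
(x₁, y₁) = (7, 2);  7² − 12·2² = 1 ✓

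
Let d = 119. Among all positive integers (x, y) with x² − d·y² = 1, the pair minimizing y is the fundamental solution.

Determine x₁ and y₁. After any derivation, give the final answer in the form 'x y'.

120 11

[10; 1,9,1,20] for √119; ℓ=4 ⇒ convergent index 3
k=0  a_k=10  p_k/q_k = 10/1
k=1  a_k=1  p_k/q_k = 11/1
k=2  a_k=9  p_k/q_k = 109/10
k=3  a_k=1  p_k/q_k = 120/11
(x₁, y₁) = (120, 11);  120² − 119·11² = 1 ✓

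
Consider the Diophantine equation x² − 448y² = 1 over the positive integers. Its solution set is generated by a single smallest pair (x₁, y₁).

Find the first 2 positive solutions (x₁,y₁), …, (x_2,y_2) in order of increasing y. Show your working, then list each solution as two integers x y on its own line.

√448 = [21; 6,42, …], period ℓ=2 (even) → k=1
step 0: (21, 1)  from 21·(1,0) + (0,1)
step 1: (127, 6)  from 6·(21,1) + (1,0)
fundamental: x₁=127, y₁=6  (since 16129 − 448·36 = 1)
k=2:  x_2 = 127·127+448·6·6 = 32257,  y_2 = 127·6+6·127 = 1524

127 6
32257 1524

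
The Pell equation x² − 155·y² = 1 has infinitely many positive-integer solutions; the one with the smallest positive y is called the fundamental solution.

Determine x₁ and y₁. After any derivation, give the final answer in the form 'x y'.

249 20

√155 → a₀=12, period (2,4,2,24); ℓ=4 even so k=3
a_0=12:  p_0=12·1+0=12,  q_0=12·0+1=1
…
a_2=4:  p_2=4·25+12=112,  q_2=4·2+1=9
a_3=2:  p_3=2·112+25=249,  q_3=2·9+2=20
→ (249, 20).  Check: 249²=62001, 155·20²=62000, difference 1.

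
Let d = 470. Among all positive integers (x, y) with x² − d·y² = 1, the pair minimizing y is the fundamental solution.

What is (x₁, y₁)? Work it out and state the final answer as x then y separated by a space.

√470 → a₀=21, period (1,2,8,2,1,42); ℓ=6 even so k=5
k=0  a_k=21  p_k/q_k = 21/1
k=1  a_k=1  p_k/q_k = 22/1
…
k=3  a_k=8  p_k/q_k = 542/25
k=4  a_k=2  p_k/q_k = 1149/53
k=5  a_k=1  p_k/q_k = 1691/78
→ (1691, 78).  Check: 1691²=2859481, 470·78²=2859480, difference 1.

1691 78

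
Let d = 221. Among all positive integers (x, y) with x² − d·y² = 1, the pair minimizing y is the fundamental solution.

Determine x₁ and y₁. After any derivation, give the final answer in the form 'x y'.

1665 112

√221 → a₀=14, period (1,6,2,6,1,28); ℓ=6 even so k=5
k=0  a_k=14  p_k/q_k = 14/1
k=1  a_k=1  p_k/q_k = 15/1
k=2  a_k=6  p_k/q_k = 104/7
k=3  a_k=2  p_k/q_k = 223/15
k=4  a_k=6  p_k/q_k = 1442/97
k=5  a_k=1  p_k/q_k = 1665/112
fundamental: x₁=1665, y₁=112  (since 2772225 − 221·12544 = 1)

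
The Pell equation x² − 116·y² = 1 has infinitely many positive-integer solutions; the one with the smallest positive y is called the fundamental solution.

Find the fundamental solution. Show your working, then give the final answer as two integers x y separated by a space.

9801 910

√116 → a₀=10, period (1,3,2,1,4,1,2,3,1,20); ℓ=10 even so k=9
i=0: a=10 ⇒ p=10, q=1
…
i=2: a=3 ⇒ p=43, q=4
…
i=4: a=1 ⇒ p=140, q=13
i=5: a=4 ⇒ p=657, q=61
…
i=7: a=2 ⇒ p=2251, q=209
i=8: a=3 ⇒ p=7550, q=701
i=9: a=1 ⇒ p=9801, q=910
(x₁, y₁) = (9801, 910);  9801² − 116·910² = 1 ✓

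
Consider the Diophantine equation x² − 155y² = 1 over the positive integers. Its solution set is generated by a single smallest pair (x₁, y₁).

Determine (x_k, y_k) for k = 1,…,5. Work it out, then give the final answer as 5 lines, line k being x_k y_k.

d=155: √d = [12; 2,4,2,24] (ℓ=4, even), read p_3/q_3
k=0  a_k=12  p_k/q_k = 12/1
k=1  a_k=2  p_k/q_k = 25/2
k=2  a_k=4  p_k/q_k = 112/9
k=3  a_k=2  p_k/q_k = 249/20
(x₁, y₁) = (249, 20);  249² − 155·20² = 1 ✓
n=2: (249,20)∘(249,20) = (249·249+155·20·20, 249·20+20·249) = (124001,9960)
n=3: (124001,9960)∘(249,20) = (249·124001+155·20·9960, 249·9960+20·124001) = (61752249,4960060)
n=4: (61752249,4960060)∘(249,20) = (249·61752249+155·20·4960060, 249·4960060+20·61752249) = (30752496001,2470099920)
n=5: (30752496001,2470099920)∘(249,20) = (249·30752496001+155·20·2470099920, 249·2470099920+20·30752496001) = (15314681256249,1230104800100)

249 20
124001 9960
61752249 4960060
30752496001 2470099920
15314681256249 1230104800100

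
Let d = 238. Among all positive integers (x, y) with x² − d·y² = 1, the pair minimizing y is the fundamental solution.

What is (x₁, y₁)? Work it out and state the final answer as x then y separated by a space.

11663 756

[15; 2,2,1,14,1,2,2,30] for √238; ℓ=8 ⇒ convergent index 7
i=0: a=15 ⇒ p=15, q=1
i=1: a=2 ⇒ p=31, q=2
…
i=3: a=1 ⇒ p=108, q=7
…
i=5: a=1 ⇒ p=1697, q=110
i=6: a=2 ⇒ p=4983, q=323
i=7: a=2 ⇒ p=11663, q=756
(x₁, y₁) = (11663, 756);  11663² − 238·756² = 1 ✓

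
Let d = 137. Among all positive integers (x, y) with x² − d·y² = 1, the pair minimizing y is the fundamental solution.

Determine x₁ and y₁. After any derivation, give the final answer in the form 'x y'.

6083073 519712

√137 → a₀=11, period (1,2,2,1,1,2,2,1,22); ℓ=9 odd so k=17
i=0: a=11 ⇒ p=11, q=1
i=1: a=1 ⇒ p=12, q=1
i=2: a=2 ⇒ p=35, q=3
…
i=4: a=1 ⇒ p=117, q=10
i=5: a=1 ⇒ p=199, q=17
i=6: a=2 ⇒ p=515, q=44
i=7: a=2 ⇒ p=1229, q=105
i=8: a=1 ⇒ p=1744, q=149
…
i=10: a=1 ⇒ p=41341, q=3532
i=11: a=2 ⇒ p=122279, q=10447
i=12: a=2 ⇒ p=285899, q=24426
i=13: a=1 ⇒ p=408178, q=34873
i=14: a=1 ⇒ p=694077, q=59299
…
i=16: a=2 ⇒ p=4286741, q=366241
i=17: a=1 ⇒ p=6083073, q=519712
fundamental: x₁=6083073, y₁=519712  (since 37003777123329 − 137·270100562944 = 1)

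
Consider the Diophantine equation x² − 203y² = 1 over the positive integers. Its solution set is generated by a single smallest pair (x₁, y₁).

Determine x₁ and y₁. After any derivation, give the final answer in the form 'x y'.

57 4

√203 = [14; 4,28, …], period ℓ=2 (even) → k=1
step 0: (14, 1)  from 14·(1,0) + (0,1)
step 1: (57, 4)  from 4·(14,1) + (1,0)
(x₁, y₁) = (57, 4);  57² − 203·4² = 1 ✓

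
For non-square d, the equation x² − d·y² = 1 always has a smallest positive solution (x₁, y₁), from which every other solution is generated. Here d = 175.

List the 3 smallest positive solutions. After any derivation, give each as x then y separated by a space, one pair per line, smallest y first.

√175 → a₀=13, period (4,2,1,2,4,26); ℓ=6 even so k=5
k=0  a_k=13  p_k/q_k = 13/1
…
k=2  a_k=2  p_k/q_k = 119/9
k=3  a_k=1  p_k/q_k = 172/13
k=4  a_k=2  p_k/q_k = 463/35
k=5  a_k=4  p_k/q_k = 2024/153
→ (2024, 153).  Check: 2024²=4096576, 175·153²=4096575, difference 1.
(2024+153√175)^2 = 8193151 + 619344√175
(2024+153√175)^3 = 33165873224 + 2507104359√175

2024 153
8193151 619344
33165873224 2507104359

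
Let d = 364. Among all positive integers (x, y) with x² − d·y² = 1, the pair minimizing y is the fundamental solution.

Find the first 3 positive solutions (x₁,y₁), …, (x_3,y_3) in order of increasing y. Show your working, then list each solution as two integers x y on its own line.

4954951 259710
49103078824801 2573700648420
486606699052048124551 25505121203178395130

√364 = [19; 12,1,2,3,1,8,1,3,2,1,12,38, …], period ℓ=12 (even) → k=11
a_0=19:  p_0=19·1+0=19,  q_0=19·0+1=1
…
a_2=1:  p_2=1·229+19=248,  q_2=1·12+1=13
a_3=2:  p_3=2·248+229=725,  q_3=2·13+12=38
…
a_5=1:  p_5=1·2423+725=3148,  q_5=1·127+38=165
…
a_7=1:  p_7=1·27607+3148=30755,  q_7=1·1447+165=1612
…
a_9=2:  p_9=2·119872+30755=270499,  q_9=2·6283+1612=14178
a_10=1:  p_10=1·270499+119872=390371,  q_10=1·14178+6283=20461
a_11=12:  p_11=12·390371+270499=4954951,  q_11=12·20461+14178=259710
→ (4954951, 259710).  Check: 4954951²=24551539412401, 364·259710²=24551539412400, difference 1.
(4954951+259710√364)^2 = 49103078824801 + 2573700648420√364
(4954951+259710√364)^3 = 486606699052048124551 + 25505121203178395130√364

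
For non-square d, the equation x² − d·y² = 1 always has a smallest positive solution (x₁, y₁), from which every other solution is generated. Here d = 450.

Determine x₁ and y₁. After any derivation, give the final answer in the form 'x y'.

[21; 4,1,2,4,2,1,4,42] for √450; ℓ=8 ⇒ convergent index 7
a_0=21:  p_0=21·1+0=21,  q_0=21·0+1=1
…
a_4=4:  p_4=4·297+106=1294,  q_4=4·14+5=61
a_5=2:  p_5=2·1294+297=2885,  q_5=2·61+14=136
a_6=1:  p_6=1·2885+1294=4179,  q_6=1·136+61=197
a_7=4:  p_7=4·4179+2885=19601,  q_7=4·197+136=924
→ (19601, 924).  Check: 19601²=384199201, 450·924²=384199200, difference 1.

19601 924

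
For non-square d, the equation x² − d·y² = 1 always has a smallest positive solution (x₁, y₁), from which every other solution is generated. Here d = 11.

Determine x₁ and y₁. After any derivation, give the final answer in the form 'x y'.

10 3

[3; 3,6] for √11; ℓ=2 ⇒ convergent index 1
a_0=3:  p_0=3·1+0=3,  q_0=3·0+1=1
a_1=3:  p_1=3·3+1=10,  q_1=3·1+0=3
fundamental: x₁=10, y₁=3  (since 100 − 11·9 = 1)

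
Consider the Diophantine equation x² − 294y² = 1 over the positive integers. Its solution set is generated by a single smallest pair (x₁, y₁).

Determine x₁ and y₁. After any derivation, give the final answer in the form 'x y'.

[17; 6,1,4,1,6,34] for √294; ℓ=6 ⇒ convergent index 5
i=0: a=17 ⇒ p=17, q=1
…
i=4: a=1 ⇒ p=703, q=41
i=5: a=6 ⇒ p=4801, q=280
fundamental: x₁=4801, y₁=280  (since 23049601 − 294·78400 = 1)

4801 280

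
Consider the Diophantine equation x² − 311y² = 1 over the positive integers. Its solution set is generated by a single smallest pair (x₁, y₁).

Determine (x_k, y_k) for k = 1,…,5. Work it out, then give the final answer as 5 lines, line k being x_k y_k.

[17; 1,1,1,2,1,…,1,1,34] for √311; ℓ=16 ⇒ convergent index 15
step 0: (17, 1)  from 17·(1,0) + (0,1)
step 1: (18, 1)  from 1·(17,1) + (1,0)
step 2: (35, 2)  from 1·(18,1) + (17,1)
step 3: (53, 3)  from 1·(35,2) + (18,1)
step 4: (141, 8)  from 2·(53,3) + (35,2)
step 5: (194, 11)  from 1·(141,8) + (53,3)
step 6: (1305, 74)  from 6·(194,11) + (141,8)
step 7: (4109, 233)  from 3·(1305,74) + (194,11)
…
step 11: (1594239, 90401)  from 1·(1376656,78063) + (217583,12338)
step 12: (4565134, 258865)  from 2·(1594239,90401) + (1376656,78063)
…
step 14: (10724507, 608131)  from 1·(6159373,349266) + (4565134,258865)
step 15: (16883880, 957397)  from 1·(10724507,608131) + (6159373,349266)
fundamental: x₁=16883880, y₁=957397  (since 285065403854400 − 311·916609015609 = 1)
k=2:  x_2 = 16883880·16883880+311·957397·957397 = 570130807708799,  y_2 = 16883880·957397+957397·16883880 = 32329152120720
k=3:  x_3 = 16883880·570130807708799+311·957397·32329152120720 = 19252040283316857636360,  y_3 = 16883880·32329152120720+957397·570130807708799 = 1091683049815963029803
k=4:  x_4 = 16883880·19252040283316857636360+311·957397·1091683049815963029803 = 650098275797375082487964044801,  y_4 = 16883880·1091683049815963029803+957397·19252040283316857636360 = 36863691222253451430108430560
k=5:  x_5 = 16883880·650098275797375082487964044801+311·957397·36863691222253451430108430560 = 21952362553539551163393489436611779400,  y_5 = 16883880·36863691222253451430108430560+957397·650098275797375082487964044801 = 1244804277907160115380508441163715797

16883880 957397
570130807708799 32329152120720
19252040283316857636360 1091683049815963029803
650098275797375082487964044801 36863691222253451430108430560
21952362553539551163393489436611779400 1244804277907160115380508441163715797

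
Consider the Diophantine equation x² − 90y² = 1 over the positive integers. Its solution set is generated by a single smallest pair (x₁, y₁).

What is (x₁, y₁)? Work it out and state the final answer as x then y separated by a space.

[9; 2,18] for √90; ℓ=2 ⇒ convergent index 1
step 0: (9, 1)  from 9·(1,0) + (0,1)
step 1: (19, 2)  from 2·(9,1) + (1,0)
→ (19, 2).  Check: 19²=361, 90·2²=360, difference 1.

19 2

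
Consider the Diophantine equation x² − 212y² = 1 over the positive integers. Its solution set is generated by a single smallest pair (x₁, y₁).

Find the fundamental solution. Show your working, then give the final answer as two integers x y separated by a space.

66249 4550

d=212: √d = [14; 1,1,3,1,1,…,1,1,28] (ℓ=14, even), read p_13/q_13
step 0: (14, 1)  from 14·(1,0) + (0,1)
…
step 7: (2417, 166)  from 6·(364,25) + (233,16)
step 8: (2781, 191)  from 1·(2417,166) + (364,25)
…
step 10: (7979, 548)  from 1·(5198,357) + (2781,191)
step 11: (29135, 2001)  from 3·(7979,548) + (5198,357)
step 12: (37114, 2549)  from 1·(29135,2001) + (7979,548)
step 13: (66249, 4550)  from 1·(37114,2549) + (29135,2001)
→ (66249, 4550).  Check: 66249²=4388930001, 212·4550²=4388930000, difference 1.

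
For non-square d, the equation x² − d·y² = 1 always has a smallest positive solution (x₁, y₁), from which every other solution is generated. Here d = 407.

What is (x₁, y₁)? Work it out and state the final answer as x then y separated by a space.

2663 132

√407 = [20; 5,1,2,1,5,40, …], period ℓ=6 (even) → k=5
a_0=20:  p_0=20·1+0=20,  q_0=20·0+1=1
…
a_2=1:  p_2=1·101+20=121,  q_2=1·5+1=6
…
a_4=1:  p_4=1·343+121=464,  q_4=1·17+6=23
a_5=5:  p_5=5·464+343=2663,  q_5=5·23+17=132
(x₁, y₁) = (2663, 132);  2663² − 407·132² = 1 ✓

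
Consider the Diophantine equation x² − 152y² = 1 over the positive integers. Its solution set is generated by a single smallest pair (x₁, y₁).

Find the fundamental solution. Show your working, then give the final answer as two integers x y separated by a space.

[12; 3,24] for √152; ℓ=2 ⇒ convergent index 1
step 0: (12, 1)  from 12·(1,0) + (0,1)
step 1: (37, 3)  from 3·(12,1) + (1,0)
→ (37, 3).  Check: 37²=1369, 152·3²=1368, difference 1.

37 3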